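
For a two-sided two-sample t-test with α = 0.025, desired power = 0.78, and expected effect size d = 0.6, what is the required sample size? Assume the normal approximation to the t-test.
n = 51 per group

Sample size formula (two-sample t-test, normal approximation):
n = 2 · ((z_{α/2} + z_β) / d)²

z_{α/2} = 2.241 (for α = 0.025, two-sided)
z_β = 0.772 (for power = 0.78)
d = 0.6

n = 2 · ((2.241 + 0.772) / 0.6)²
n = 2 · (5.022)²
n ≈ 50.44
Round up to the next whole number: n = 51 per group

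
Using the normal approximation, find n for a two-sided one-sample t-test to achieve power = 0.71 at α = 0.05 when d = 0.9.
n = 8

Sample size formula (one-sample t-test, normal approximation):
n = ((z_{α/2} + z_β) / d)²

z_{α/2} = 1.960 (for α = 0.05, two-sided)
z_β = 0.553 (for power = 0.71)
d = 0.9

n = ((1.960 + 0.553) / 0.9)²
n = (2.792)²
n ≈ 7.80
Round up to the next whole number: n = 8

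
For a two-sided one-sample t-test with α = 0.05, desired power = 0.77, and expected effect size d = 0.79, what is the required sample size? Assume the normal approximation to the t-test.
n = 12

Sample size formula (one-sample t-test, normal approximation):
n = ((z_{α/2} + z_β) / d)²

z_{α/2} = 1.960 (for α = 0.05, two-sided)
z_β = 0.739 (for power = 0.77)
d = 0.79

n = ((1.960 + 0.739) / 0.79)²
n = (3.416)²
n ≈ 11.67
Round up to the next whole number: n = 12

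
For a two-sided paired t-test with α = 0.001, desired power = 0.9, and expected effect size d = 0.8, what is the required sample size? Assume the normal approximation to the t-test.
n = 33 pairs

Sample size formula (paired t-test, normal approximation):
n = ((z_{α/2} + z_β) / d)²

z_{α/2} = 3.291 (for α = 0.001, two-sided)
z_β = 1.282 (for power = 0.9)
d = 0.8

n = ((3.291 + 1.282) / 0.8)²
n = (5.716)²
n ≈ 32.67
Round up to the next whole number: n = 33 pairs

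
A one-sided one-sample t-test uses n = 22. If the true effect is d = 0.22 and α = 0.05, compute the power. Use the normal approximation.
Power ≈ 0.27

Power calculation (one-sample t-test, normal approximation):
z_β = d · √n - z_α
z_β = 0.22 · √22 - 1.645
z_β = 0.22 · 4.690 - 1.645
z_β = -0.613

Power = Φ(z_β) = Φ(-0.613) ≈ 0.270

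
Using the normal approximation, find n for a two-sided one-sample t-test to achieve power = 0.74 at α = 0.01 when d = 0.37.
n = 76

Sample size formula (one-sample t-test, normal approximation):
n = ((z_{α/2} + z_β) / d)²

z_{α/2} = 2.576 (for α = 0.01, two-sided)
z_β = 0.643 (for power = 0.74)
d = 0.37

n = ((2.576 + 0.643) / 0.37)²
n = (8.700)²
n ≈ 75.69
Round up to the next whole number: n = 76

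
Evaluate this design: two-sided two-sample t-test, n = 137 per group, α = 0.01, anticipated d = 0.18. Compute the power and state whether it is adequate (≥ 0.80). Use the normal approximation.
Power ≈ 0.14; the study is underpowered (power < 0.80)

Power calculation (two-sample t-test, normal approximation):
z_β = d · √(n/2) - z_{α/2}
z_β = 0.18 · √(137/2) - 2.576
z_β = 0.18 · 8.276 - 2.576
z_β = -1.086

Power = Φ(z_β) = Φ(-1.086) ≈ 0.139

Effect size d = 0.18 is very small by Cohen's convention (0.2/0.5/0.8).

Threshold: power ≥ 0.80 is conventionally adequate.
Power ≈ 0.14 → the study is underpowered (power < 0.80).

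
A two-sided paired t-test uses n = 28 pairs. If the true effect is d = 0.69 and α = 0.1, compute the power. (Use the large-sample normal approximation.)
Power ≈ 0.98

Power calculation (paired t-test, normal approximation):
z_β = d · √n - z_{α/2}
z_β = 0.69 · √28 - 1.645
z_β = 0.69 · 5.292 - 1.645
z_β = 2.006

Power = Φ(z_β) = Φ(2.006) ≈ 0.978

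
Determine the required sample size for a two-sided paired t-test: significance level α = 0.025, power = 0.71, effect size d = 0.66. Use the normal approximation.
n = 18 pairs

Sample size formula (paired t-test, normal approximation):
n = ((z_{α/2} + z_β) / d)²

z_{α/2} = 2.241 (for α = 0.025, two-sided)
z_β = 0.553 (for power = 0.71)
d = 0.66

n = ((2.241 + 0.553) / 0.66)²
n = (4.233)²
n ≈ 17.92
Round up to the next whole number: n = 18 pairs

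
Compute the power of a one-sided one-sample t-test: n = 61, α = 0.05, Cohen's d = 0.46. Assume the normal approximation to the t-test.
Power ≈ 0.97

Power calculation (one-sample t-test, normal approximation):
z_β = d · √n - z_α
z_β = 0.46 · √61 - 1.645
z_β = 0.46 · 7.810 - 1.645
z_β = 1.948

Power = Φ(z_β) = Φ(1.948) ≈ 0.974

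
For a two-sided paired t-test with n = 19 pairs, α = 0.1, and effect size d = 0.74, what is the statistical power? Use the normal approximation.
Power ≈ 0.94

Power calculation (paired t-test, normal approximation):
z_β = d · √n - z_{α/2}
z_β = 0.74 · √19 - 1.645
z_β = 0.74 · 4.359 - 1.645
z_β = 1.581

Power = Φ(z_β) = Φ(1.581) ≈ 0.943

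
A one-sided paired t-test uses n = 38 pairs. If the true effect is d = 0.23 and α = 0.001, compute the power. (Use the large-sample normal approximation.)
Power ≈ 0.05

Power calculation (paired t-test, normal approximation):
z_β = d · √n - z_α
z_β = 0.23 · √38 - 3.090
z_β = 0.23 · 6.164 - 3.090
z_β = -1.672

Power = Φ(z_β) = Φ(-1.672) ≈ 0.047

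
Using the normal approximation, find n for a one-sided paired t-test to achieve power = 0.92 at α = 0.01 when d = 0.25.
n = 223 pairs

Sample size formula (paired t-test, normal approximation):
n = ((z_α + z_β) / d)²

z_α = 2.326 (for α = 0.01, one-sided)
z_β = 1.405 (for power = 0.92)
d = 0.25

n = ((2.326 + 1.405) / 0.25)²
n = (14.924)²
n ≈ 222.73
Round up to the next whole number: n = 223 pairs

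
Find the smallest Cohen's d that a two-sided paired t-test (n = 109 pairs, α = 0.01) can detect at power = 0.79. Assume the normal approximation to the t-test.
d ≈ 0.32

Minimum detectable effect (paired t-test, normal approximation):
d = (z_{α/2} + z_β) / √n
d = (2.576 + 0.806) / √109
d = 3.382 / 10.440
d ≈ 0.32

By Cohen's convention (0.2 small / 0.5 medium / 0.8 large): small effect.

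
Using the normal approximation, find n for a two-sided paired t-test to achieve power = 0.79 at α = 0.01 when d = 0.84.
n = 17 pairs

Sample size formula (paired t-test, normal approximation):
n = ((z_{α/2} + z_β) / d)²

z_{α/2} = 2.576 (for α = 0.01, two-sided)
z_β = 0.806 (for power = 0.79)
d = 0.84

n = ((2.576 + 0.806) / 0.84)²
n = (4.026)²
n ≈ 16.21
Round up to the next whole number: n = 17 pairs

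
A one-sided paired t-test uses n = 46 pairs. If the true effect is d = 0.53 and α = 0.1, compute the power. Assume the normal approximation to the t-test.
Power ≈ 0.99

Power calculation (paired t-test, normal approximation):
z_β = d · √n - z_α
z_β = 0.53 · √46 - 1.282
z_β = 0.53 · 6.782 - 1.282
z_β = 2.313

Power = Φ(z_β) = Φ(2.313) ≈ 0.990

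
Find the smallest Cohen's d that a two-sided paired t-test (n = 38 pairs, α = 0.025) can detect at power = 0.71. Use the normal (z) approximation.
d ≈ 0.45

Minimum detectable effect (paired t-test, normal approximation):
d = (z_{α/2} + z_β) / √n
d = (2.241 + 0.553) / √38
d = 2.795 / 6.164
d ≈ 0.45

By Cohen's convention (0.2 small / 0.5 medium / 0.8 large): small effect.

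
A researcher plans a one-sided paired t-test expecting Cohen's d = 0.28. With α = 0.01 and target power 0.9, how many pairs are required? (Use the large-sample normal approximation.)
n = 167 pairs

Sample size formula (paired t-test, normal approximation):
n = ((z_α + z_β) / d)²

z_α = 2.326 (for α = 0.01, one-sided)
z_β = 1.282 (for power = 0.9)
d = 0.28

n = ((2.326 + 1.282) / 0.28)²
n = (12.886)²
n ≈ 166.05
Round up to the next whole number: n = 167 pairs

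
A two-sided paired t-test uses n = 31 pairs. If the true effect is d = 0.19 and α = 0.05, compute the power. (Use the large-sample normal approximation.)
Power ≈ 0.18

Power calculation (paired t-test, normal approximation):
z_β = d · √n - z_{α/2}
z_β = 0.19 · √31 - 1.960
z_β = 0.19 · 5.568 - 1.960
z_β = -0.902

Power = Φ(z_β) = Φ(-0.902) ≈ 0.184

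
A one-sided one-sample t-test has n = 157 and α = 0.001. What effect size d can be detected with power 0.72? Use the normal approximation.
d ≈ 0.29

Minimum detectable effect (one-sample t-test, normal approximation):
d = (z_α + z_β) / √n
d = (3.090 + 0.583) / √157
d = 3.673 / 12.530
d ≈ 0.29

By Cohen's convention (0.2 small / 0.5 medium / 0.8 large): small effect.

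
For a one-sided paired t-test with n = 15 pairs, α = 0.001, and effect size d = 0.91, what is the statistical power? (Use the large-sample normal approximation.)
Power ≈ 0.67

Power calculation (paired t-test, normal approximation):
z_β = d · √n - z_α
z_β = 0.91 · √15 - 3.090
z_β = 0.91 · 3.873 - 3.090
z_β = 0.434

Power = Φ(z_β) = Φ(0.434) ≈ 0.668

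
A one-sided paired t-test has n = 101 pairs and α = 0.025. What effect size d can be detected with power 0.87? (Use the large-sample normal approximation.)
d ≈ 0.31

Minimum detectable effect (paired t-test, normal approximation):
d = (z_α + z_β) / √n
d = (1.960 + 1.126) / √101
d = 3.086 / 10.050
d ≈ 0.31

By Cohen's convention (0.2 small / 0.5 medium / 0.8 large): small effect.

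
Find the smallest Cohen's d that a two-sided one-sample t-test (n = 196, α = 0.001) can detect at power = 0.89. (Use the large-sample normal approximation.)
d ≈ 0.32

Minimum detectable effect (one-sample t-test, normal approximation):
d = (z_{α/2} + z_β) / √n
d = (3.291 + 1.227) / √196
d = 4.517 / 14.000
d ≈ 0.32

By Cohen's convention (0.2 small / 0.5 medium / 0.8 large): small effect.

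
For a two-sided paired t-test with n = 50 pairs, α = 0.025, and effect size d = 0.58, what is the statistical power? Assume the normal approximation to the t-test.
Power ≈ 0.97

Power calculation (paired t-test, normal approximation):
z_β = d · √n - z_{α/2}
z_β = 0.58 · √50 - 2.241
z_β = 0.58 · 7.071 - 2.241
z_β = 1.860

Power = Φ(z_β) = Φ(1.860) ≈ 0.969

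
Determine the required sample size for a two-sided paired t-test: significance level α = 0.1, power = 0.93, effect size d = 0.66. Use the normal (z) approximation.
n = 23 pairs

Sample size formula (paired t-test, normal approximation):
n = ((z_{α/2} + z_β) / d)²

z_{α/2} = 1.645 (for α = 0.1, two-sided)
z_β = 1.476 (for power = 0.93)
d = 0.66

n = ((1.645 + 1.476) / 0.66)²
n = (4.729)²
n ≈ 22.36
Round up to the next whole number: n = 23 pairs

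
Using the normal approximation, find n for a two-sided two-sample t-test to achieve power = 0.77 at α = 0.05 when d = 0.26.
n = 216 per group

Sample size formula (two-sample t-test, normal approximation):
n = 2 · ((z_{α/2} + z_β) / d)²

z_{α/2} = 1.960 (for α = 0.05, two-sided)
z_β = 0.739 (for power = 0.77)
d = 0.26

n = 2 · ((1.960 + 0.739) / 0.26)²
n = 2 · (10.381)²
n ≈ 215.53
Round up to the next whole number: n = 216 per group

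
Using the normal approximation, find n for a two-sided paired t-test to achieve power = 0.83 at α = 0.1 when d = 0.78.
n = 12 pairs

Sample size formula (paired t-test, normal approximation):
n = ((z_{α/2} + z_β) / d)²

z_{α/2} = 1.645 (for α = 0.1, two-sided)
z_β = 0.954 (for power = 0.83)
d = 0.78

n = ((1.645 + 0.954) / 0.78)²
n = (3.332)²
n ≈ 11.10
Round up to the next whole number: n = 12 pairs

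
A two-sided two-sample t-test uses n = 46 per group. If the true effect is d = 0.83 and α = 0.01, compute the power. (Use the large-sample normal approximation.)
Power ≈ 0.92

Power calculation (two-sample t-test, normal approximation):
z_β = d · √(n/2) - z_{α/2}
z_β = 0.83 · √(46/2) - 2.576
z_β = 0.83 · 4.796 - 2.576
z_β = 1.405

Power = Φ(z_β) = Φ(1.405) ≈ 0.920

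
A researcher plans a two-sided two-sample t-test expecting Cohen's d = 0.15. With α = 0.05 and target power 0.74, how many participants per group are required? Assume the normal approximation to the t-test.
n = 603 per group

Sample size formula (two-sample t-test, normal approximation):
n = 2 · ((z_{α/2} + z_β) / d)²

z_{α/2} = 1.960 (for α = 0.05, two-sided)
z_β = 0.643 (for power = 0.74)
d = 0.15

n = 2 · ((1.960 + 0.643) / 0.15)²
n = 2 · (17.353)²
n ≈ 602.25
Round up to the next whole number: n = 603 per group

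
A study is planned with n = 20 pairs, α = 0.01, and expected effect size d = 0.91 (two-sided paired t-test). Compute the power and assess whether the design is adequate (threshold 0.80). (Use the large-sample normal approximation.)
Power ≈ 0.93; the study is adequately powered (power ≥ 0.80)

Power calculation (paired t-test, normal approximation):
z_β = d · √n - z_{α/2}
z_β = 0.91 · √20 - 2.576
z_β = 0.91 · 4.472 - 2.576
z_β = 1.494

Power = Φ(z_β) = Φ(1.494) ≈ 0.932

Effect size d = 0.91 is large by Cohen's convention (0.2/0.5/0.8).

Threshold: power ≥ 0.80 is conventionally adequate.
Power ≈ 0.93 → the study is adequately powered (power ≥ 0.80).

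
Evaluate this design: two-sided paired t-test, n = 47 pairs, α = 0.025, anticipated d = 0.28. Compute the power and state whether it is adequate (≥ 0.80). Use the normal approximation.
Power ≈ 0.37; the study is underpowered (power < 0.80)

Power calculation (paired t-test, normal approximation):
z_β = d · √n - z_{α/2}
z_β = 0.28 · √47 - 2.241
z_β = 0.28 · 6.856 - 2.241
z_β = -0.322

Power = Φ(z_β) = Φ(-0.322) ≈ 0.374

Effect size d = 0.28 is small by Cohen's convention (0.2/0.5/0.8).

Threshold: power ≥ 0.80 is conventionally adequate.
Power ≈ 0.37 → the study is underpowered (power < 0.80).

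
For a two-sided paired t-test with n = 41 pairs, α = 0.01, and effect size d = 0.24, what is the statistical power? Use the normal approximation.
Power ≈ 0.15

Power calculation (paired t-test, normal approximation):
z_β = d · √n - z_{α/2}
z_β = 0.24 · √41 - 2.576
z_β = 0.24 · 6.403 - 2.576
z_β = -1.039

Power = Φ(z_β) = Φ(-1.039) ≈ 0.149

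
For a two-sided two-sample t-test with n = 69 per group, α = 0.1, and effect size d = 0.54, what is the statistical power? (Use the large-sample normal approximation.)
Power ≈ 0.94

Power calculation (two-sample t-test, normal approximation):
z_β = d · √(n/2) - z_{α/2}
z_β = 0.54 · √(69/2) - 1.645
z_β = 0.54 · 5.874 - 1.645
z_β = 1.527

Power = Φ(z_β) = Φ(1.527) ≈ 0.937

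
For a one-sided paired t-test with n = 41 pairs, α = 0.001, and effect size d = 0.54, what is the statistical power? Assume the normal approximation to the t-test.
Power ≈ 0.64

Power calculation (paired t-test, normal approximation):
z_β = d · √n - z_α
z_β = 0.54 · √41 - 3.090
z_β = 0.54 · 6.403 - 3.090
z_β = 0.367

Power = Φ(z_β) = Φ(0.367) ≈ 0.643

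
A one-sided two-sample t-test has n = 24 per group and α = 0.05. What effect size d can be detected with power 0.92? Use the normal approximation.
d ≈ 0.88

Minimum detectable effect (two-sample t-test, normal approximation):
d = (z_α + z_β) / √(n/2)
d = (1.645 + 1.405) / √(24/2)
d = 3.050 / 3.464
d ≈ 0.88

By Cohen's convention (0.2 small / 0.5 medium / 0.8 large): large effect.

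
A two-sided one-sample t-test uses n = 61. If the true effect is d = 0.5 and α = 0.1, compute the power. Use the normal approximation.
Power ≈ 0.99

Power calculation (one-sample t-test, normal approximation):
z_β = d · √n - z_{α/2}
z_β = 0.5 · √61 - 1.645
z_β = 0.5 · 7.810 - 1.645
z_β = 2.260

Power = Φ(z_β) = Φ(2.260) ≈ 0.988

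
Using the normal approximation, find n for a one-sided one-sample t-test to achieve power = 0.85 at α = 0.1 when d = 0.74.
n = 10

Sample size formula (one-sample t-test, normal approximation):
n = ((z_α + z_β) / d)²

z_α = 1.282 (for α = 0.1, one-sided)
z_β = 1.036 (for power = 0.85)
d = 0.74

n = ((1.282 + 1.036) / 0.74)²
n = (3.132)²
n ≈ 9.81
Round up to the next whole number: n = 10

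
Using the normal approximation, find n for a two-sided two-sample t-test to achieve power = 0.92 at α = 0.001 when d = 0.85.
n = 62 per group

Sample size formula (two-sample t-test, normal approximation):
n = 2 · ((z_{α/2} + z_β) / d)²

z_{α/2} = 3.291 (for α = 0.001, two-sided)
z_β = 1.405 (for power = 0.92)
d = 0.85

n = 2 · ((3.291 + 1.405) / 0.85)²
n = 2 · (5.525)²
n ≈ 61.05
Round up to the next whole number: n = 62 per group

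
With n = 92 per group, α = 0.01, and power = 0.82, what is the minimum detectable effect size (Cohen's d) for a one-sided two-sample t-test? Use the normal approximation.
d ≈ 0.48

Minimum detectable effect (two-sample t-test, normal approximation):
d = (z_α + z_β) / √(n/2)
d = (2.326 + 0.915) / √(92/2)
d = 3.242 / 6.782
d ≈ 0.48

By Cohen's convention (0.2 small / 0.5 medium / 0.8 large): small effect.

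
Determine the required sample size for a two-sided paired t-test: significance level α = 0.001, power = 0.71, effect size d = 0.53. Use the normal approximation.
n = 53 pairs

Sample size formula (paired t-test, normal approximation):
n = ((z_{α/2} + z_β) / d)²

z_{α/2} = 3.291 (for α = 0.001, two-sided)
z_β = 0.553 (for power = 0.71)
d = 0.53

n = ((3.291 + 0.553) / 0.53)²
n = (7.253)²
n ≈ 52.61
Round up to the next whole number: n = 53 pairs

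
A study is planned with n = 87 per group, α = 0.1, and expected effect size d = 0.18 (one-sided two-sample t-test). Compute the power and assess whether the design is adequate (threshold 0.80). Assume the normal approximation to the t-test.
Power ≈ 0.46; the study is underpowered (power < 0.80)

Power calculation (two-sample t-test, normal approximation):
z_β = d · √(n/2) - z_α
z_β = 0.18 · √(87/2) - 1.282
z_β = 0.18 · 6.595 - 1.282
z_β = -0.094

Power = Φ(z_β) = Φ(-0.094) ≈ 0.462

Effect size d = 0.18 is very small by Cohen's convention (0.2/0.5/0.8).

Threshold: power ≥ 0.80 is conventionally adequate.
Power ≈ 0.46 → the study is underpowered (power < 0.80).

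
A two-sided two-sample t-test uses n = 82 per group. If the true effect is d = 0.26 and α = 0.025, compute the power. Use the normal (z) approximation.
Power ≈ 0.28

Power calculation (two-sample t-test, normal approximation):
z_β = d · √(n/2) - z_{α/2}
z_β = 0.26 · √(82/2) - 2.241
z_β = 0.26 · 6.403 - 2.241
z_β = -0.577

Power = Φ(z_β) = Φ(-0.577) ≈ 0.282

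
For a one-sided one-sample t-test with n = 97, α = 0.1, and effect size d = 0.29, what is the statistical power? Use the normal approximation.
Power ≈ 0.94

Power calculation (one-sample t-test, normal approximation):
z_β = d · √n - z_α
z_β = 0.29 · √97 - 1.282
z_β = 0.29 · 9.849 - 1.282
z_β = 1.575

Power = Φ(z_β) = Φ(1.575) ≈ 0.942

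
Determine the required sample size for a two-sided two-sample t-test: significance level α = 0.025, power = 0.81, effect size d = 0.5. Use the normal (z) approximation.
n = 78 per group

Sample size formula (two-sample t-test, normal approximation):
n = 2 · ((z_{α/2} + z_β) / d)²

z_{α/2} = 2.241 (for α = 0.025, two-sided)
z_β = 0.878 (for power = 0.81)
d = 0.5

n = 2 · ((2.241 + 0.878) / 0.5)²
n = 2 · (6.238)²
n ≈ 77.83
Round up to the next whole number: n = 78 per group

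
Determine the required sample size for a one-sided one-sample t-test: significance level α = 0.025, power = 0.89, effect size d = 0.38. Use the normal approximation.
n = 71

Sample size formula (one-sample t-test, normal approximation):
n = ((z_α + z_β) / d)²

z_α = 1.960 (for α = 0.025, one-sided)
z_β = 1.227 (for power = 0.89)
d = 0.38

n = ((1.960 + 1.227) / 0.38)²
n = (8.387)²
n ≈ 70.34
Round up to the next whole number: n = 71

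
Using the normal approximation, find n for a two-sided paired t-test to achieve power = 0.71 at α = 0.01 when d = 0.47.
n = 45 pairs

Sample size formula (paired t-test, normal approximation):
n = ((z_{α/2} + z_β) / d)²

z_{α/2} = 2.576 (for α = 0.01, two-sided)
z_β = 0.553 (for power = 0.71)
d = 0.47

n = ((2.576 + 0.553) / 0.47)²
n = (6.657)²
n ≈ 44.32
Round up to the next whole number: n = 45 pairs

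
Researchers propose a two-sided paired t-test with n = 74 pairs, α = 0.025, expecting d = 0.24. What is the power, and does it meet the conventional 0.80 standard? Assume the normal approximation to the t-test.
Power ≈ 0.43; the study is underpowered (power < 0.80)

Power calculation (paired t-test, normal approximation):
z_β = d · √n - z_{α/2}
z_β = 0.24 · √74 - 2.241
z_β = 0.24 · 8.602 - 2.241
z_β = -0.177

Power = Φ(z_β) = Φ(-0.177) ≈ 0.430

Effect size d = 0.24 is small by Cohen's convention (0.2/0.5/0.8).

Threshold: power ≥ 0.80 is conventionally adequate.
Power ≈ 0.43 → the study is underpowered (power < 0.80).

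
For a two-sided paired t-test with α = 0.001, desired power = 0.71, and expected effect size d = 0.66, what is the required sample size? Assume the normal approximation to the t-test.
n = 34 pairs

Sample size formula (paired t-test, normal approximation):
n = ((z_{α/2} + z_β) / d)²

z_{α/2} = 3.291 (for α = 0.001, two-sided)
z_β = 0.553 (for power = 0.71)
d = 0.66

n = ((3.291 + 0.553) / 0.66)²
n = (5.824)²
n ≈ 33.92
Round up to the next whole number: n = 34 pairs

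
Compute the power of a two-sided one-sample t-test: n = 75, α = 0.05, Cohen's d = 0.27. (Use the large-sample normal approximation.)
Power ≈ 0.65

Power calculation (one-sample t-test, normal approximation):
z_β = d · √n - z_{α/2}
z_β = 0.27 · √75 - 1.960
z_β = 0.27 · 8.660 - 1.960
z_β = 0.378

Power = Φ(z_β) = Φ(0.378) ≈ 0.647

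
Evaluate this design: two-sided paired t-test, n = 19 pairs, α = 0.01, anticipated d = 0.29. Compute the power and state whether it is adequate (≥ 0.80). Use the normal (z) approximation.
Power ≈ 0.09; the study is underpowered (power < 0.80)

Power calculation (paired t-test, normal approximation):
z_β = d · √n - z_{α/2}
z_β = 0.29 · √19 - 2.576
z_β = 0.29 · 4.359 - 2.576
z_β = -1.312

Power = Φ(z_β) = Φ(-1.312) ≈ 0.095

Effect size d = 0.29 is small by Cohen's convention (0.2/0.5/0.8).

Threshold: power ≥ 0.80 is conventionally adequate.
Power ≈ 0.09 → the study is underpowered (power < 0.80).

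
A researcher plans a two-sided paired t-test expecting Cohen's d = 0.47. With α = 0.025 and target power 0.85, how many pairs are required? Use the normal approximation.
n = 49 pairs

Sample size formula (paired t-test, normal approximation):
n = ((z_{α/2} + z_β) / d)²

z_{α/2} = 2.241 (for α = 0.025, two-sided)
z_β = 1.036 (for power = 0.85)
d = 0.47

n = ((2.241 + 1.036) / 0.47)²
n = (6.972)²
n ≈ 48.61
Round up to the next whole number: n = 49 pairs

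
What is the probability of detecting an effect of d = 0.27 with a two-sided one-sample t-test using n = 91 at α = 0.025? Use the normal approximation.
Power ≈ 0.63

Power calculation (one-sample t-test, normal approximation):
z_β = d · √n - z_{α/2}
z_β = 0.27 · √91 - 2.241
z_β = 0.27 · 9.539 - 2.241
z_β = 0.334

Power = Φ(z_β) = Φ(0.334) ≈ 0.631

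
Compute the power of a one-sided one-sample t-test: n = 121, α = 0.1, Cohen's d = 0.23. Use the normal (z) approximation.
Power ≈ 0.89

Power calculation (one-sample t-test, normal approximation):
z_β = d · √n - z_α
z_β = 0.23 · √121 - 1.282
z_β = 0.23 · 11.000 - 1.282
z_β = 1.248

Power = Φ(z_β) = Φ(1.248) ≈ 0.894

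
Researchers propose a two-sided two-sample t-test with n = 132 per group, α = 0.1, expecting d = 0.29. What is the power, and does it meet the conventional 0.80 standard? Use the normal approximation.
Power ≈ 0.76; the study is underpowered (power < 0.80)

Power calculation (two-sample t-test, normal approximation):
z_β = d · √(n/2) - z_{α/2}
z_β = 0.29 · √(132/2) - 1.645
z_β = 0.29 · 8.124 - 1.645
z_β = 0.711

Power = Φ(z_β) = Φ(0.711) ≈ 0.761

Effect size d = 0.29 is small by Cohen's convention (0.2/0.5/0.8).

Threshold: power ≥ 0.80 is conventionally adequate.
Power ≈ 0.76 → the study is underpowered (power < 0.80).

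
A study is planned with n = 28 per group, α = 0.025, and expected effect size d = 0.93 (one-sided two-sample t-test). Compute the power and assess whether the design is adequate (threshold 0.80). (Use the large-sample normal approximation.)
Power ≈ 0.94; the study is adequately powered (power ≥ 0.80)

Power calculation (two-sample t-test, normal approximation):
z_β = d · √(n/2) - z_α
z_β = 0.93 · √(28/2) - 1.960
z_β = 0.93 · 3.742 - 1.960
z_β = 1.520

Power = Φ(z_β) = Φ(1.520) ≈ 0.936

Effect size d = 0.93 is large by Cohen's convention (0.2/0.5/0.8).

Threshold: power ≥ 0.80 is conventionally adequate.
Power ≈ 0.94 → the study is adequately powered (power ≥ 0.80).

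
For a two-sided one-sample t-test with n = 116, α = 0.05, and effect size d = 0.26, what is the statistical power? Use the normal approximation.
Power ≈ 0.80

Power calculation (one-sample t-test, normal approximation):
z_β = d · √n - z_{α/2}
z_β = 0.26 · √116 - 1.960
z_β = 0.26 · 10.770 - 1.960
z_β = 0.840

Power = Φ(z_β) = Φ(0.840) ≈ 0.800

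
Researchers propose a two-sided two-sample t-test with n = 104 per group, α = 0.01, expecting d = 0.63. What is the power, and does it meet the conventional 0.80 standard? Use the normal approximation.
Power ≈ 0.98; the study is adequately powered (power ≥ 0.80)

Power calculation (two-sample t-test, normal approximation):
z_β = d · √(n/2) - z_{α/2}
z_β = 0.63 · √(104/2) - 2.576
z_β = 0.63 · 7.211 - 2.576
z_β = 1.967

Power = Φ(z_β) = Φ(1.967) ≈ 0.975

Effect size d = 0.63 is medium by Cohen's convention (0.2/0.5/0.8).

Threshold: power ≥ 0.80 is conventionally adequate.
Power ≈ 0.98 → the study is adequately powered (power ≥ 0.80).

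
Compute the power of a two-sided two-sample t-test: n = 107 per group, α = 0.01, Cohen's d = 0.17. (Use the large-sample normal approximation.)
Power ≈ 0.09

Power calculation (two-sample t-test, normal approximation):
z_β = d · √(n/2) - z_{α/2}
z_β = 0.17 · √(107/2) - 2.576
z_β = 0.17 · 7.314 - 2.576
z_β = -1.332

Power = Φ(z_β) = Φ(-1.332) ≈ 0.091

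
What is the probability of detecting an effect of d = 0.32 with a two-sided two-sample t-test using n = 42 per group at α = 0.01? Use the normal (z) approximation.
Power ≈ 0.13

Power calculation (two-sample t-test, normal approximation):
z_β = d · √(n/2) - z_{α/2}
z_β = 0.32 · √(42/2) - 2.576
z_β = 0.32 · 4.583 - 2.576
z_β = -1.109

Power = Φ(z_β) = Φ(-1.109) ≈ 0.134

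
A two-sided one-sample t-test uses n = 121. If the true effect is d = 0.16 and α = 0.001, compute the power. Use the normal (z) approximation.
Power ≈ 0.06

Power calculation (one-sample t-test, normal approximation):
z_β = d · √n - z_{α/2}
z_β = 0.16 · √121 - 3.291
z_β = 0.16 · 11.000 - 3.291
z_β = -1.531

Power = Φ(z_β) = Φ(-1.531) ≈ 0.063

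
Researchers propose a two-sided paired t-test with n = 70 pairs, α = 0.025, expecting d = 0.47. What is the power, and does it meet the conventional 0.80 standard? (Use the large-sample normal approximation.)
Power ≈ 0.95; the study is adequately powered (power ≥ 0.80)

Power calculation (paired t-test, normal approximation):
z_β = d · √n - z_{α/2}
z_β = 0.47 · √70 - 2.241
z_β = 0.47 · 8.367 - 2.241
z_β = 1.691

Power = Φ(z_β) = Φ(1.691) ≈ 0.955

Effect size d = 0.47 is small by Cohen's convention (0.2/0.5/0.8).

Threshold: power ≥ 0.80 is conventionally adequate.
Power ≈ 0.95 → the study is adequately powered (power ≥ 0.80).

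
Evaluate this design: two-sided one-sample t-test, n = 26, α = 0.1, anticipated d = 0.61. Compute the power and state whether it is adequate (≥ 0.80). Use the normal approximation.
Power ≈ 0.93; the study is adequately powered (power ≥ 0.80)

Power calculation (one-sample t-test, normal approximation):
z_β = d · √n - z_{α/2}
z_β = 0.61 · √26 - 1.645
z_β = 0.61 · 5.099 - 1.645
z_β = 1.466

Power = Φ(z_β) = Φ(1.466) ≈ 0.929

Effect size d = 0.61 is medium by Cohen's convention (0.2/0.5/0.8).

Threshold: power ≥ 0.80 is conventionally adequate.
Power ≈ 0.93 → the study is adequately powered (power ≥ 0.80).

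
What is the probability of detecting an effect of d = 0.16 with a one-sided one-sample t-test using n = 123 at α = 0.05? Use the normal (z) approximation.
Power ≈ 0.55

Power calculation (one-sample t-test, normal approximation):
z_β = d · √n - z_α
z_β = 0.16 · √123 - 1.645
z_β = 0.16 · 11.091 - 1.645
z_β = 0.130

Power = Φ(z_β) = Φ(0.130) ≈ 0.552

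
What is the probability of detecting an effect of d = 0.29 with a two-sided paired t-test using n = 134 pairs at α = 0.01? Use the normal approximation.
Power ≈ 0.78

Power calculation (paired t-test, normal approximation):
z_β = d · √n - z_{α/2}
z_β = 0.29 · √134 - 2.576
z_β = 0.29 · 11.576 - 2.576
z_β = 0.781

Power = Φ(z_β) = Φ(0.781) ≈ 0.783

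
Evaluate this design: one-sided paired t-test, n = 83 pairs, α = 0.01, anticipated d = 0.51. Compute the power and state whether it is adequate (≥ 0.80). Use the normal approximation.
Power ≈ 0.99; the study is adequately powered (power ≥ 0.80)

Power calculation (paired t-test, normal approximation):
z_β = d · √n - z_α
z_β = 0.51 · √83 - 2.326
z_β = 0.51 · 9.110 - 2.326
z_β = 2.320

Power = Φ(z_β) = Φ(2.320) ≈ 0.990

Effect size d = 0.51 is medium by Cohen's convention (0.2/0.5/0.8).

Threshold: power ≥ 0.80 is conventionally adequate.
Power ≈ 0.99 → the study is adequately powered (power ≥ 0.80).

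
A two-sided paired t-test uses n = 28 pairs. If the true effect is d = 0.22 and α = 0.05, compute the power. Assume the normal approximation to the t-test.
Power ≈ 0.21

Power calculation (paired t-test, normal approximation):
z_β = d · √n - z_{α/2}
z_β = 0.22 · √28 - 1.960
z_β = 0.22 · 5.292 - 1.960
z_β = -0.796

Power = Φ(z_β) = Φ(-0.796) ≈ 0.213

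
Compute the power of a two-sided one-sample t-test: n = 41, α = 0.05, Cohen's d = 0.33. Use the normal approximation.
Power ≈ 0.56

Power calculation (one-sample t-test, normal approximation):
z_β = d · √n - z_{α/2}
z_β = 0.33 · √41 - 1.960
z_β = 0.33 · 6.403 - 1.960
z_β = 0.153

Power = Φ(z_β) = Φ(0.153) ≈ 0.561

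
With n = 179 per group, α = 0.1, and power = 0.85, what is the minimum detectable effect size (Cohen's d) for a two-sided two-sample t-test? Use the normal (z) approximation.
d ≈ 0.28

Minimum detectable effect (two-sample t-test, normal approximation):
d = (z_{α/2} + z_β) / √(n/2)
d = (1.645 + 1.036) / √(179/2)
d = 2.681 / 9.460
d ≈ 0.28

By Cohen's convention (0.2 small / 0.5 medium / 0.8 large): small effect.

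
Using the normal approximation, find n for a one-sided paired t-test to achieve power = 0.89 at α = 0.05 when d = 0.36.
n = 64 pairs

Sample size formula (paired t-test, normal approximation):
n = ((z_α + z_β) / d)²

z_α = 1.645 (for α = 0.05, one-sided)
z_β = 1.227 (for power = 0.89)
d = 0.36

n = ((1.645 + 1.227) / 0.36)²
n = (7.978)²
n ≈ 63.65
Round up to the next whole number: n = 64 pairs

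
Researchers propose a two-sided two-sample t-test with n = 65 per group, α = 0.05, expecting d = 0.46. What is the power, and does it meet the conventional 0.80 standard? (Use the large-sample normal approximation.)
Power ≈ 0.75; the study is underpowered (power < 0.80)

Power calculation (two-sample t-test, normal approximation):
z_β = d · √(n/2) - z_{α/2}
z_β = 0.46 · √(65/2) - 1.960
z_β = 0.46 · 5.701 - 1.960
z_β = 0.662

Power = Φ(z_β) = Φ(0.662) ≈ 0.746

Effect size d = 0.46 is small by Cohen's convention (0.2/0.5/0.8).

Threshold: power ≥ 0.80 is conventionally adequate.
Power ≈ 0.75 → the study is underpowered (power < 0.80).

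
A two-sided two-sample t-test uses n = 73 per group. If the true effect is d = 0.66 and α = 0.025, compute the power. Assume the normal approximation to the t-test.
Power ≈ 0.96

Power calculation (two-sample t-test, normal approximation):
z_β = d · √(n/2) - z_{α/2}
z_β = 0.66 · √(73/2) - 2.241
z_β = 0.66 · 6.042 - 2.241
z_β = 1.746

Power = Φ(z_β) = Φ(1.746) ≈ 0.960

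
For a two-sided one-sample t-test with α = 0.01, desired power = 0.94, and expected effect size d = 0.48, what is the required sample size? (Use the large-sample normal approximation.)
n = 75

Sample size formula (one-sample t-test, normal approximation):
n = ((z_{α/2} + z_β) / d)²

z_{α/2} = 2.576 (for α = 0.01, two-sided)
z_β = 1.555 (for power = 0.94)
d = 0.48

n = ((2.576 + 1.555) / 0.48)²
n = (8.606)²
n ≈ 74.06
Round up to the next whole number: n = 75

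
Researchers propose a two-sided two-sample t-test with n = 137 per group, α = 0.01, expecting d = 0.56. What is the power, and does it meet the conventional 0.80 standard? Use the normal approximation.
Power ≈ 0.98; the study is adequately powered (power ≥ 0.80)

Power calculation (two-sample t-test, normal approximation):
z_β = d · √(n/2) - z_{α/2}
z_β = 0.56 · √(137/2) - 2.576
z_β = 0.56 · 8.276 - 2.576
z_β = 2.059

Power = Φ(z_β) = Φ(2.059) ≈ 0.980

Effect size d = 0.56 is medium by Cohen's convention (0.2/0.5/0.8).

Threshold: power ≥ 0.80 is conventionally adequate.
Power ≈ 0.98 → the study is adequately powered (power ≥ 0.80).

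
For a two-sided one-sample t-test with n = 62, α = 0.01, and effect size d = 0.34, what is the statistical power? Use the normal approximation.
Power ≈ 0.54

Power calculation (one-sample t-test, normal approximation):
z_β = d · √n - z_{α/2}
z_β = 0.34 · √62 - 2.576
z_β = 0.34 · 7.874 - 2.576
z_β = 0.101

Power = Φ(z_β) = Φ(0.101) ≈ 0.540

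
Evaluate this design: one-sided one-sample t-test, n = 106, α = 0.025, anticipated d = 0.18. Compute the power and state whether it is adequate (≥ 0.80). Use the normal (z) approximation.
Power ≈ 0.46; the study is underpowered (power < 0.80)

Power calculation (one-sample t-test, normal approximation):
z_β = d · √n - z_α
z_β = 0.18 · √106 - 1.960
z_β = 0.18 · 10.296 - 1.960
z_β = -0.107

Power = Φ(z_β) = Φ(-0.107) ≈ 0.457

Effect size d = 0.18 is very small by Cohen's convention (0.2/0.5/0.8).

Threshold: power ≥ 0.80 is conventionally adequate.
Power ≈ 0.46 → the study is underpowered (power < 0.80).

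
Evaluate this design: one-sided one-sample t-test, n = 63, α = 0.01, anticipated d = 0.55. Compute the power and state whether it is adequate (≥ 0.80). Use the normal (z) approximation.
Power ≈ 0.98; the study is adequately powered (power ≥ 0.80)

Power calculation (one-sample t-test, normal approximation):
z_β = d · √n - z_α
z_β = 0.55 · √63 - 2.326
z_β = 0.55 · 7.937 - 2.326
z_β = 2.039

Power = Φ(z_β) = Φ(2.039) ≈ 0.979

Effect size d = 0.55 is medium by Cohen's convention (0.2/0.5/0.8).

Threshold: power ≥ 0.80 is conventionally adequate.
Power ≈ 0.98 → the study is adequately powered (power ≥ 0.80).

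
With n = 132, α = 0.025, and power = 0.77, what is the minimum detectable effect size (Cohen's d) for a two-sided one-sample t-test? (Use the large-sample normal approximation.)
d ≈ 0.26

Minimum detectable effect (one-sample t-test, normal approximation):
d = (z_{α/2} + z_β) / √n
d = (2.241 + 0.739) / √132
d = 2.980 / 11.489
d ≈ 0.26

By Cohen's convention (0.2 small / 0.5 medium / 0.8 large): small effect.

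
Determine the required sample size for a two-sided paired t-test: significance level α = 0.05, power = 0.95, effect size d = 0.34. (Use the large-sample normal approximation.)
n = 113 pairs

Sample size formula (paired t-test, normal approximation):
n = ((z_{α/2} + z_β) / d)²

z_{α/2} = 1.960 (for α = 0.05, two-sided)
z_β = 1.645 (for power = 0.95)
d = 0.34

n = ((1.960 + 1.645) / 0.34)²
n = (10.603)²
n ≈ 112.42
Round up to the next whole number: n = 113 pairs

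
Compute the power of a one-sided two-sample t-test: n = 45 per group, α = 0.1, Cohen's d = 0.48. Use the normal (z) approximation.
Power ≈ 0.84

Power calculation (two-sample t-test, normal approximation):
z_β = d · √(n/2) - z_α
z_β = 0.48 · √(45/2) - 1.282
z_β = 0.48 · 4.743 - 1.282
z_β = 0.995

Power = Φ(z_β) = Φ(0.995) ≈ 0.840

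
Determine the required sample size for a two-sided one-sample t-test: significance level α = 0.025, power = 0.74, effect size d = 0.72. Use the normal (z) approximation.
n = 17

Sample size formula (one-sample t-test, normal approximation):
n = ((z_{α/2} + z_β) / d)²

z_{α/2} = 2.241 (for α = 0.025, two-sided)
z_β = 0.643 (for power = 0.74)
d = 0.72

n = ((2.241 + 0.643) / 0.72)²
n = (4.006)²
n ≈ 16.05
Round up to the next whole number: n = 17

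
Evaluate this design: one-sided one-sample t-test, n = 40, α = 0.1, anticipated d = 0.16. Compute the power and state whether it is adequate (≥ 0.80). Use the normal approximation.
Power ≈ 0.39; the study is underpowered (power < 0.80)

Power calculation (one-sample t-test, normal approximation):
z_β = d · √n - z_α
z_β = 0.16 · √40 - 1.282
z_β = 0.16 · 6.325 - 1.282
z_β = -0.270

Power = Φ(z_β) = Φ(-0.270) ≈ 0.394

Effect size d = 0.16 is very small by Cohen's convention (0.2/0.5/0.8).

Threshold: power ≥ 0.80 is conventionally adequate.
Power ≈ 0.39 → the study is underpowered (power < 0.80).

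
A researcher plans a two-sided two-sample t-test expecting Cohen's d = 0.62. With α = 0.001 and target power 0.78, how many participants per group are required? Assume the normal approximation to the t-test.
n = 86 per group

Sample size formula (two-sample t-test, normal approximation):
n = 2 · ((z_{α/2} + z_β) / d)²

z_{α/2} = 3.291 (for α = 0.001, two-sided)
z_β = 0.772 (for power = 0.78)
d = 0.62

n = 2 · ((3.291 + 0.772) / 0.62)²
n = 2 · (6.553)²
n ≈ 85.88
Round up to the next whole number: n = 86 per group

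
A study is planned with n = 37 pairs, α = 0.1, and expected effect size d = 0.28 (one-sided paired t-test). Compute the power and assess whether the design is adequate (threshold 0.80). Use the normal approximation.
Power ≈ 0.66; the study is underpowered (power < 0.80)

Power calculation (paired t-test, normal approximation):
z_β = d · √n - z_α
z_β = 0.28 · √37 - 1.282
z_β = 0.28 · 6.083 - 1.282
z_β = 0.422

Power = Φ(z_β) = Φ(0.422) ≈ 0.663

Effect size d = 0.28 is small by Cohen's convention (0.2/0.5/0.8).

Threshold: power ≥ 0.80 is conventionally adequate.
Power ≈ 0.66 → the study is underpowered (power < 0.80).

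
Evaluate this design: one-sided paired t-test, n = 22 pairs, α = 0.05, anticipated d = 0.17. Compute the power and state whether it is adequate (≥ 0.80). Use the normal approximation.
Power ≈ 0.20; the study is underpowered (power < 0.80)

Power calculation (paired t-test, normal approximation):
z_β = d · √n - z_α
z_β = 0.17 · √22 - 1.645
z_β = 0.17 · 4.690 - 1.645
z_β = -0.847

Power = Φ(z_β) = Φ(-0.847) ≈ 0.198

Effect size d = 0.17 is very small by Cohen's convention (0.2/0.5/0.8).

Threshold: power ≥ 0.80 is conventionally adequate.
Power ≈ 0.20 → the study is underpowered (power < 0.80).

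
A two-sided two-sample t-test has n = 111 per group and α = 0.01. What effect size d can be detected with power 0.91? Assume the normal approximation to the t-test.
d ≈ 0.53

Minimum detectable effect (two-sample t-test, normal approximation):
d = (z_{α/2} + z_β) / √(n/2)
d = (2.576 + 1.341) / √(111/2)
d = 3.917 / 7.450
d ≈ 0.53

By Cohen's convention (0.2 small / 0.5 medium / 0.8 large): medium effect.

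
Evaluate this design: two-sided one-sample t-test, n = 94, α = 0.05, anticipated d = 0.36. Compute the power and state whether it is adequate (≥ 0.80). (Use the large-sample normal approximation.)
Power ≈ 0.94; the study is adequately powered (power ≥ 0.80)

Power calculation (one-sample t-test, normal approximation):
z_β = d · √n - z_{α/2}
z_β = 0.36 · √94 - 1.960
z_β = 0.36 · 9.695 - 1.960
z_β = 1.530

Power = Φ(z_β) = Φ(1.530) ≈ 0.937

Effect size d = 0.36 is small by Cohen's convention (0.2/0.5/0.8).

Threshold: power ≥ 0.80 is conventionally adequate.
Power ≈ 0.94 → the study is adequately powered (power ≥ 0.80).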